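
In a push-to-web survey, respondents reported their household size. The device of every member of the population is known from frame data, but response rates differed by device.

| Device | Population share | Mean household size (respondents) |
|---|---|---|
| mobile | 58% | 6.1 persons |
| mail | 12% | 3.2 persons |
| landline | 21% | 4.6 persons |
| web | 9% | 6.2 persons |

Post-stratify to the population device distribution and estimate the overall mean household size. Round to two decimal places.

Reweight to the known device distribution:
  mobile: 0.58 × 6.1 = 3.538
  mail: 0.12 × 3.2 = 0.384
  landline: 0.21 × 4.6 = 0.966
  web: 0.09 × 6.2 = 0.558
Post-stratified estimate = 5.446 → 5.45.

5.45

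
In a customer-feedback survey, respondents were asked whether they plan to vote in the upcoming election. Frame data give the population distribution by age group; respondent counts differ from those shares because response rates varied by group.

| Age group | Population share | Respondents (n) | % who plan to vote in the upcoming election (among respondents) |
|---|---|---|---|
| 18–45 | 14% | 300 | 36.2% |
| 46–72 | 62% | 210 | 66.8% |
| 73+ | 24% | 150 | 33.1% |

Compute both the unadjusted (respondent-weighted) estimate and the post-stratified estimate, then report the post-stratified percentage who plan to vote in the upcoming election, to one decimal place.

54.4%

Naive respondent-only estimate (weights = respondent counts):
  (300/660)×36.2 + (210/660)×66.8 + (150/660)×33.1 = 45.2318%
Reweighting by population age group shares:
  0.14×36.2 + 0.62×66.8 + 0.24×33.1 = 54.428%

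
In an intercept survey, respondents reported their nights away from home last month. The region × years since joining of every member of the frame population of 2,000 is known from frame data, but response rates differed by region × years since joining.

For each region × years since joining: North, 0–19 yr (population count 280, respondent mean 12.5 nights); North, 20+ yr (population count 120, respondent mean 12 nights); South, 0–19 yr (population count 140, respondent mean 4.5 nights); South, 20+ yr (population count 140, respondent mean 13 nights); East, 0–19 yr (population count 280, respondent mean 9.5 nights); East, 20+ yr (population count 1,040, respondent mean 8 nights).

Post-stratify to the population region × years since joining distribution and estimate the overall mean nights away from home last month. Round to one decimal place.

9.2

Post-stratification weights by population share, not respondent share:
  North, 0–19 yr: (280/2,000) × 12.5 = 1.75
  North, 20+ yr: (120/2,000) × 12 = 0.72
  South, 0–19 yr: (140/2,000) × 4.5 = 0.315
  South, 20+ yr: (140/2,000) × 13 = 0.91
  East, 0–19 yr: (280/2,000) × 9.5 = 1.33
  East, 20+ yr: (1,040/2,000) × 8 = 4.16
Post-stratified estimate = 9.185 → 9.2.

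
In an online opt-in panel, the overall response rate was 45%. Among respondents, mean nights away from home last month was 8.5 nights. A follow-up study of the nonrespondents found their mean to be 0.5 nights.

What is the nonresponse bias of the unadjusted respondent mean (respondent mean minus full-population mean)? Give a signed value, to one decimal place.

+4.4

Nonresponse fraction = 1 − 0.45 = 0.55.
Bias = (nonresponse fraction) × (respondent mean − nonrespondent mean)
     = 0.55 × (8.5 − 0.5) = 0.55 × 8 = 4.4.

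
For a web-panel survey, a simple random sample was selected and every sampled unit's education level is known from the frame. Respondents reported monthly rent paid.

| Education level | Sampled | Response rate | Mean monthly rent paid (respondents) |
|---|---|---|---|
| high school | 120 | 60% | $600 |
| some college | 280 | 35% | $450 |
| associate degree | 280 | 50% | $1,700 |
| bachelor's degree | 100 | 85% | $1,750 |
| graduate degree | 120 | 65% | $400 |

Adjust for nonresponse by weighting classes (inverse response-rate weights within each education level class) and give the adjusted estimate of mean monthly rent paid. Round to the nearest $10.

Weighting each respondent by the inverse class response rate inflates each class back to its sampled size, so the class weight is n_sampled:
  high school: 120 × 600 = 72,000
  some college: 280 × 450 = 126,000
  associate degree: 280 × 1700 = 476,000
  bachelor's degree: 100 × 1750 = 175,000
  graduate degree: 120 × 400 = 48,000
Adjusted estimate = 897,000 / 900 = 996.667 → $1,000.

$1,000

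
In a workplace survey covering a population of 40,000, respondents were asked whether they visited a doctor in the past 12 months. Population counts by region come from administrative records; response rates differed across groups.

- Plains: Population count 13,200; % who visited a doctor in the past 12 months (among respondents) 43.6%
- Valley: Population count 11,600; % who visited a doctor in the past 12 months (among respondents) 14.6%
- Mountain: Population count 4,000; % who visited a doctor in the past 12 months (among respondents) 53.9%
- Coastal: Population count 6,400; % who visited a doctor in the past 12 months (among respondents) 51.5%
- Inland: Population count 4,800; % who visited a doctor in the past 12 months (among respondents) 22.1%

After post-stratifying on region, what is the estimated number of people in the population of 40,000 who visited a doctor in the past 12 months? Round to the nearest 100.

14,000

Apply each group's respondent rate to its population count:
  Plains: 13,200 × 43.6% = 5755.2
  Valley: 11,600 × 14.6% = 1693.6
  Mountain: 4,000 × 53.9% = 2156
  Coastal: 6,400 × 51.5% = 3296
  Inland: 4,800 × 22.1% = 1060.8
Estimated total = 13961.6 → 14,000.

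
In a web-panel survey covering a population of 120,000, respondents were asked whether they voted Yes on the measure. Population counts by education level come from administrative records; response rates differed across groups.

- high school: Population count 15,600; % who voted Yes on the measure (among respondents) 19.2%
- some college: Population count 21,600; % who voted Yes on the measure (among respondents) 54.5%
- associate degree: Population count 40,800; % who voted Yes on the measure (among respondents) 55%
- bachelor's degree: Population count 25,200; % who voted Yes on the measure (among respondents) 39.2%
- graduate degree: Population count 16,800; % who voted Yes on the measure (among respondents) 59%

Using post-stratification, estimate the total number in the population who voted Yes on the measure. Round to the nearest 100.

57,000

Estimated count per cell = population count × respondent percentage:
  high school: 15,600 × 19.2% = 2995.2
  some college: 21,600 × 54.5% = 11,772
  associate degree: 40,800 × 55% = 22,440
  bachelor's degree: 25,200 × 39.2% = 9878.4
  graduate degree: 16,800 × 59% = 9912
Estimated total = 56997.6 → 57,000.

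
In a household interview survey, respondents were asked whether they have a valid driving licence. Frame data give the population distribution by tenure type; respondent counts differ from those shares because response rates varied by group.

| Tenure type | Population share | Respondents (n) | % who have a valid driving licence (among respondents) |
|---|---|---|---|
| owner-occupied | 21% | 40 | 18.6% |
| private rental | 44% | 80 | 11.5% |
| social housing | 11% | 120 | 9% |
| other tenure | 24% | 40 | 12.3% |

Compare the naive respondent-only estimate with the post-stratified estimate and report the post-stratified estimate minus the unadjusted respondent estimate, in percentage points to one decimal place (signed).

Without adjustment, the pooled respondent share is:
  (40/280)×18.6 + (80/280)×11.5 + (120/280)×9 + (40/280)×12.3 = 11.5571%
Reweighting by population tenure type shares:
  0.21×18.6 + 0.44×11.5 + 0.11×9 + 0.24×12.3 = 12.908%
Difference = 12.908 − 11.5571 = 1.3509 pp.

+1.4 percentage points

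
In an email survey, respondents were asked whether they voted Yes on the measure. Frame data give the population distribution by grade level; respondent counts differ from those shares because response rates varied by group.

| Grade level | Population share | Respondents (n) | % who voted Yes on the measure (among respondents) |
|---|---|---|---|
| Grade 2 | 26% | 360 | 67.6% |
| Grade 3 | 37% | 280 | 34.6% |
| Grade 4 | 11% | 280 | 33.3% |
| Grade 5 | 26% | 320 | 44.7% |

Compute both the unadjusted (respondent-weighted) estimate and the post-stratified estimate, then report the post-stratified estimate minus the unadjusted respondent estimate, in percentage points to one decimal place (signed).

-0.8 percentage points

Naive respondent-only estimate (weights = respondent counts):
  (360/1240)×67.6 + (280/1240)×34.6 + (280/1240)×33.3 + (320/1240)×44.7 = 46.4935%
Reweighting by population grade level shares:
  0.26×67.6 + 0.37×34.6 + 0.11×33.3 + 0.26×44.7 = 45.663%
Difference = 45.663 − 46.4935 = -0.8305 pp.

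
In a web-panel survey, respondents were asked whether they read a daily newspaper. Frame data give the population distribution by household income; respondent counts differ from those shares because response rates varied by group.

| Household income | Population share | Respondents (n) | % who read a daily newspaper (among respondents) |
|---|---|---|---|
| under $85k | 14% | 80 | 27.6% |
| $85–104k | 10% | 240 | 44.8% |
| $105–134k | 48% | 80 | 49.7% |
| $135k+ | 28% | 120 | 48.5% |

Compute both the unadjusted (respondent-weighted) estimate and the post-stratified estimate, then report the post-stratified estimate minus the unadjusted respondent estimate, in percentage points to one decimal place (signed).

Naive respondent-only estimate (weights = respondent counts):
  (80/520)×27.6 + (240/520)×44.8 + (80/520)×49.7 + (120/520)×48.5 = 43.7615%
Post-stratified estimate weights by population shares:
  0.14×27.6 + 0.1×44.8 + 0.48×49.7 + 0.28×48.5 = 45.78%
Difference = 45.78 − 43.7615 = 2.0185 pp.

+2.0 percentage points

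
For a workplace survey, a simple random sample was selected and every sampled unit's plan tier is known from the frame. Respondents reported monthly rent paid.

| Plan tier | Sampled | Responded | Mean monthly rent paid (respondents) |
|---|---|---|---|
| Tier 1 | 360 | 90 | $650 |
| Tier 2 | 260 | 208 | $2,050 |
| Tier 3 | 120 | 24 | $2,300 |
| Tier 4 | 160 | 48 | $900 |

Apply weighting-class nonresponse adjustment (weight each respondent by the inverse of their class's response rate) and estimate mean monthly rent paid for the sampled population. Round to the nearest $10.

$1,320

Class response rates: Tier 1 90/360 = 25%, Tier 2 208/260 = 80%, Tier 3 24/120 = 20%, Tier 4 48/160 = 30%.
Each respondent's weight = sampled/responded in their class; summing within a class gives n_sampled, so:
  Tier 1: 360 × 650 = 234,000
  Tier 2: 260 × 2050 = 533,000
  Tier 3: 120 × 2300 = 276,000
  Tier 4: 160 × 900 = 144,000
Adjusted estimate = 1,187,000 / 900 = 1318.89 → $1,320.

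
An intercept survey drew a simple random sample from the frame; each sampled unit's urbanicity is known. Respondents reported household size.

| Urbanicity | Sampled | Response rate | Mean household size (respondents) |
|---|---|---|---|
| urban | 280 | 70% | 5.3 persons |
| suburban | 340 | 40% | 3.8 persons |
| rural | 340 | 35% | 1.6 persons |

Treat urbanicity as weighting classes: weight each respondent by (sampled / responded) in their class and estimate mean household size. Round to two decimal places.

3.46

Inverse-response-rate weighting restores each class to its sampled count, so class totals weight by n_sampled:
  urban: 280 × 5.3 = 1484
  suburban: 340 × 3.8 = 1292
  rural: 340 × 1.6 = 544
Adjusted estimate = 3320 / 960 = 3.45833 → 3.46.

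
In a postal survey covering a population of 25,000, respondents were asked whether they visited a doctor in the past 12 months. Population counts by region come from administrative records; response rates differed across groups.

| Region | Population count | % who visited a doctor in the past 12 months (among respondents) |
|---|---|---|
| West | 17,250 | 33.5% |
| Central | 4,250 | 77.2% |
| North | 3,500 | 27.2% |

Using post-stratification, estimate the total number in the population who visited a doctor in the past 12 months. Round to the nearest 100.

Each cell contributes its population count × the respondent rate:
  West: 17,250 × 33.5% = 5778.75
  Central: 4,250 × 77.2% = 3281
  North: 3,500 × 27.2% = 952
Estimated total = 10011.8 → 10,000.

10,000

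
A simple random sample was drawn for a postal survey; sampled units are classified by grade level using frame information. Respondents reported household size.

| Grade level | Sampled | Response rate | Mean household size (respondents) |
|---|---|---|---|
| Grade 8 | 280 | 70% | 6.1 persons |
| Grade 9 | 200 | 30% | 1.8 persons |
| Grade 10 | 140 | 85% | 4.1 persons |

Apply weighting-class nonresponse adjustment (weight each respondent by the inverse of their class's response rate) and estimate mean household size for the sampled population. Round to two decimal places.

Weighting each respondent by the inverse class response rate inflates each class back to its sampled size, so the class weight is n_sampled:
  Grade 8: 280 × 6.1 = 1708
  Grade 9: 200 × 1.8 = 360
  Grade 10: 140 × 4.1 = 574
Adjusted estimate = 2642 / 620 = 4.26129 → 4.26.

4.26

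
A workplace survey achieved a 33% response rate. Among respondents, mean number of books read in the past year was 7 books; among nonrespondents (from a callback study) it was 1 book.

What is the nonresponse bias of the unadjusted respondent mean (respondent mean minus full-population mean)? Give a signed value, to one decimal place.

Nonresponse fraction = 1 − 0.33 = 0.67.
Bias = (nonresponse fraction) × (respondent mean − nonrespondent mean)
     = 0.67 × (7 − 1) = 0.67 × 6 = 4.02.

+4.0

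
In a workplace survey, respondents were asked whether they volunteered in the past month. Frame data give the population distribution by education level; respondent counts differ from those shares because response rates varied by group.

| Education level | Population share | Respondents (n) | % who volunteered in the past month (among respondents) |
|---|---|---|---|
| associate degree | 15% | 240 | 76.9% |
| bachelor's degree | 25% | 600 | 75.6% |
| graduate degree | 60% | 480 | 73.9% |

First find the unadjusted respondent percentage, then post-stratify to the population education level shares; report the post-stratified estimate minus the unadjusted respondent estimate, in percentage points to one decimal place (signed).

-0.4 percentage points

Naive respondent-only estimate (weights = respondent counts):
  (240/1320)×76.9 + (600/1320)×75.6 + (480/1320)×73.9 = 75.2182%
Post-stratifying to population shares instead:
  0.15×76.9 + 0.25×75.6 + 0.6×73.9 = 74.775%
Difference = 74.775 − 75.2182 = -0.4432 pp.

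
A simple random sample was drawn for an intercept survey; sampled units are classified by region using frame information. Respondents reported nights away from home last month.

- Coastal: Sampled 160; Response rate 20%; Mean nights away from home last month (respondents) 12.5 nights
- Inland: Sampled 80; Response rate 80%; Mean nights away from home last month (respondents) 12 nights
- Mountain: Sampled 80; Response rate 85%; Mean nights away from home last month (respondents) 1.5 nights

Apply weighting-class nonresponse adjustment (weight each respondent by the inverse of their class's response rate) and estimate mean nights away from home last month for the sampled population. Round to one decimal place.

Weighting each respondent by the inverse class response rate inflates each class back to its sampled size, so the class weight is n_sampled:
  Coastal: 160 × 12.5 = 2000
  Inland: 80 × 12 = 960
  Mountain: 80 × 1.5 = 120
Adjusted estimate = 3080 / 320 = 9.625 → 9.6.

9.6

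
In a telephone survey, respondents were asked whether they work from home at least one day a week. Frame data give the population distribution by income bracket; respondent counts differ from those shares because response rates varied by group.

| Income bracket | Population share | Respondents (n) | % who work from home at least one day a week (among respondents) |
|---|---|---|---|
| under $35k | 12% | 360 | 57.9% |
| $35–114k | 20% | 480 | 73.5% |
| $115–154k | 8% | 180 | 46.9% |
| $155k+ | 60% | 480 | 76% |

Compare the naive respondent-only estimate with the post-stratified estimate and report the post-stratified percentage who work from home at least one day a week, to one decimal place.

71.0%

Naive respondent-only estimate (weights = respondent counts):
  (360/1500)×57.9 + (480/1500)×73.5 + (180/1500)×46.9 + (480/1500)×76 = 67.364%
Post-stratifying to population shares instead:
  0.12×57.9 + 0.2×73.5 + 0.08×46.9 + 0.6×76 = 71%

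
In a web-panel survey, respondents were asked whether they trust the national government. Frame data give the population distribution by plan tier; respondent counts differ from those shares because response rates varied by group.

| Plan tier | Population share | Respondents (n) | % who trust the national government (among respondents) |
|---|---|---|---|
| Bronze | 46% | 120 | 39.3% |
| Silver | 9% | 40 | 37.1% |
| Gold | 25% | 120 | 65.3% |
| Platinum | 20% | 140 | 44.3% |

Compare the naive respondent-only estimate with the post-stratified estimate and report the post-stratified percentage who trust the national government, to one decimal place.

Naive respondent-only estimate (weights = respondent counts):
  (120/420)×39.3 + (40/420)×37.1 + (120/420)×65.3 + (140/420)×44.3 = 48.1857%
Reweighting by population plan tier shares:
  0.46×39.3 + 0.09×37.1 + 0.25×65.3 + 0.2×44.3 = 46.602%

46.6%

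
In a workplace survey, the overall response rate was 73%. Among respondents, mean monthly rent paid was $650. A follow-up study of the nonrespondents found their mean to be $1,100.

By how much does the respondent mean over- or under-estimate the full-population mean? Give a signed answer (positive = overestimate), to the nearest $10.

Nonresponse fraction = 1 − 0.73 = 0.27.
Bias = (nonresponse fraction) × (respondent mean − nonrespondent mean)
     = 0.27 × (650 − 1100) = 0.27 × -450 = -121.5.

-$120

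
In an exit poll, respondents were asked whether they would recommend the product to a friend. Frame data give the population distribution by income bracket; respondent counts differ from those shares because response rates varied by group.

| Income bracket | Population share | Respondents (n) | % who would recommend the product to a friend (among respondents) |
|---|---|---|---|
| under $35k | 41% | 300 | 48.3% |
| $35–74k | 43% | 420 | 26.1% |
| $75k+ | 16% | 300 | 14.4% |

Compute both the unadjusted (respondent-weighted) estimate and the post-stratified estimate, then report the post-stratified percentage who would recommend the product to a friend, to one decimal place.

Unadjusted (pooled respondent) estimate weights by respondent counts:
  (300/1020)×48.3 + (420/1020)×26.1 + (300/1020)×14.4 = 29.1882%
Reweighting by population income bracket shares:
  0.41×48.3 + 0.43×26.1 + 0.16×14.4 = 33.33%

33.3%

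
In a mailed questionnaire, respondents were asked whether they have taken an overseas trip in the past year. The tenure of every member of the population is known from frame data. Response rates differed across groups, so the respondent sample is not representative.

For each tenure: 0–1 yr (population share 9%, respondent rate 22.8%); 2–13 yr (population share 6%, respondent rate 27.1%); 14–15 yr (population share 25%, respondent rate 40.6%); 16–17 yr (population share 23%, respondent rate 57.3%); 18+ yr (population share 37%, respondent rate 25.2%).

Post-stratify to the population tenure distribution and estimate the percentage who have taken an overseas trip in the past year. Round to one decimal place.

36.3%

Weight each group's respondent value by its population share:
  0–1 yr: 0.09 × 22.8 = 2.052
  2–13 yr: 0.06 × 27.1 = 1.626
  14–15 yr: 0.25 × 40.6 = 10.15
  16–17 yr: 0.23 × 57.3 = 13.179
  18+ yr: 0.37 × 25.2 = 9.324
Post-stratified estimate = 36.331 → 36.3%.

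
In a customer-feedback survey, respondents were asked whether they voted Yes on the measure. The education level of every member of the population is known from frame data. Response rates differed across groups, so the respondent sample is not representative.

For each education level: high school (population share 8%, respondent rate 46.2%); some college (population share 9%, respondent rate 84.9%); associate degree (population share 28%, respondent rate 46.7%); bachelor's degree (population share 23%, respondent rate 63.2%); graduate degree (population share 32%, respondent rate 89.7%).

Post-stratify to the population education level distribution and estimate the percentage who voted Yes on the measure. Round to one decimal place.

Reweight to the known education level distribution:
  high school: 0.08 × 46.2 = 3.696
  some college: 0.09 × 84.9 = 7.641
  associate degree: 0.28 × 46.7 = 13.076
  bachelor's degree: 0.23 × 63.2 = 14.536
  graduate degree: 0.32 × 89.7 = 28.704
Post-stratified estimate = 67.653 → 67.7%.

67.7%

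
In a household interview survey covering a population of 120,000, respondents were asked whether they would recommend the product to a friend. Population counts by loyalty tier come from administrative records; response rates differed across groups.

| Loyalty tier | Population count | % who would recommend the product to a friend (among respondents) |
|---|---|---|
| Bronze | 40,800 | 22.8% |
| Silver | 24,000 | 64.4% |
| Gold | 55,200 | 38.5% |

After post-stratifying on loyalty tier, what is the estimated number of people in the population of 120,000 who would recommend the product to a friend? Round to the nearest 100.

46,000

Apply each group's respondent rate to its population count:
  Bronze: 40,800 × 22.8% = 9302.4
  Silver: 24,000 × 64.4% = 15,456
  Gold: 55,200 × 38.5% = 21,252
Estimated total = 46010.4 → 46,000.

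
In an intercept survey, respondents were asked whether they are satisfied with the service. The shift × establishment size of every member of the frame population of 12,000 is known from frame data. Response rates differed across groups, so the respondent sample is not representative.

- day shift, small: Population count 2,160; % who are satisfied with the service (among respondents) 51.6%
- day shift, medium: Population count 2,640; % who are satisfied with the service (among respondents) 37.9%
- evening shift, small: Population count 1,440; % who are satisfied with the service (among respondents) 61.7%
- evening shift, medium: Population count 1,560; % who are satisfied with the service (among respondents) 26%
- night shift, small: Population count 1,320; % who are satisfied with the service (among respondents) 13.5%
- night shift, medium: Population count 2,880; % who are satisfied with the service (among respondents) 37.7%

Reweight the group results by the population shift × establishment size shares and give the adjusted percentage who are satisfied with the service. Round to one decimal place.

Post-stratification weights by population share, not respondent share:
  day shift, small: (2,160/12,000) × 51.6 = 9.288
  day shift, medium: (2,640/12,000) × 37.9 = 8.338
  evening shift, small: (1,440/12,000) × 61.7 = 7.404
  evening shift, medium: (1,560/12,000) × 26 = 3.38
  night shift, small: (1,320/12,000) × 13.5 = 1.485
  night shift, medium: (2,880/12,000) × 37.7 = 9.048
Post-stratified estimate = 38.943 → 38.9%.

38.9%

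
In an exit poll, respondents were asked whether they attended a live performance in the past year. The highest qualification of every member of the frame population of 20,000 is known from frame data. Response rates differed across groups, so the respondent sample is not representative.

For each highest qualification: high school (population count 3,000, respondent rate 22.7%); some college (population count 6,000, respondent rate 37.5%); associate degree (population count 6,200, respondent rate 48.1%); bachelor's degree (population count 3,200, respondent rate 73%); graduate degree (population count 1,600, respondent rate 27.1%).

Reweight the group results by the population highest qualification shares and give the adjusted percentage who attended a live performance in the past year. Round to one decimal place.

Weight each group's respondent value by its population share:
  high school: (3,000/20,000) × 22.7 = 3.405
  some college: (6,000/20,000) × 37.5 = 11.25
  associate degree: (6,200/20,000) × 48.1 = 14.911
  bachelor's degree: (3,200/20,000) × 73 = 11.68
  graduate degree: (1,600/20,000) × 27.1 = 2.168
Post-stratified estimate = 43.414 → 43.4%.

43.4%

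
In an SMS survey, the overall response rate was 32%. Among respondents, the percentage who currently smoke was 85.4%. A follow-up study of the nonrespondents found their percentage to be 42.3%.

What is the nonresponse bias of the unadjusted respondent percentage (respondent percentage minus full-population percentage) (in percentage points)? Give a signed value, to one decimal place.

+29.3 percentage points

Nonresponse fraction = 1 − 0.32 = 0.68.
Bias = (nonresponse fraction) × (respondent percentage − nonrespondent percentage)
     = 0.68 × (85.4 − 42.3) = 0.68 × 43.1 = 29.308.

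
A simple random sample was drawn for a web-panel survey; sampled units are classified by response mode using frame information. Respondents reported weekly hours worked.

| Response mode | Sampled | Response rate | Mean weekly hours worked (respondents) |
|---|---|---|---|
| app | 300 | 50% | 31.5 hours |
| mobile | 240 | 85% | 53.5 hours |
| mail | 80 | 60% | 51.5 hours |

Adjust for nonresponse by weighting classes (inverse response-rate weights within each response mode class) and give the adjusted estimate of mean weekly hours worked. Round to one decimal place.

42.6

Weighting each respondent by the inverse class response rate inflates each class back to its sampled size, so the class weight is n_sampled:
  app: 300 × 31.5 = 9450
  mobile: 240 × 53.5 = 12,840
  mail: 80 × 51.5 = 4120
Adjusted estimate = 26,410 / 620 = 42.5968 → 42.6.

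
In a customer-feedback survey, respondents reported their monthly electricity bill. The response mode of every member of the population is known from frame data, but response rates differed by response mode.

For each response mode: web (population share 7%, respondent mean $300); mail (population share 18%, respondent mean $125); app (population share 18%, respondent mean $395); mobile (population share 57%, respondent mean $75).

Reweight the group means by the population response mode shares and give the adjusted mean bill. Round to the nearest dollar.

Weight each group's respondent value by its population share:
  web: 0.07 × 300 = 21
  mail: 0.18 × 125 = 22.5
  app: 0.18 × 395 = 71.1
  mobile: 0.57 × 75 = 42.75
Post-stratified estimate = 157.35 → $157.

$157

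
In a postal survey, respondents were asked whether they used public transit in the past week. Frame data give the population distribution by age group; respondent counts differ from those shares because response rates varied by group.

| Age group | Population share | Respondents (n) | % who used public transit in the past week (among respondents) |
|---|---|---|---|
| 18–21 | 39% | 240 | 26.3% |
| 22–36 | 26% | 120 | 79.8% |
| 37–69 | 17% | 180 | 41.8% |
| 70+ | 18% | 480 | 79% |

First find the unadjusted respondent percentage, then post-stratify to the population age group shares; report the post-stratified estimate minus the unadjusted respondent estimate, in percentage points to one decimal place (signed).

Naive respondent-only estimate (weights = respondent counts):
  (240/1020)×26.3 + (120/1020)×79.8 + (180/1020)×41.8 + (480/1020)×79 = 60.1294%
Post-stratified estimate weights by population shares:
  0.39×26.3 + 0.26×79.8 + 0.17×41.8 + 0.18×79 = 52.331%
Difference = 52.331 − 60.1294 = -7.7984 pp.

-7.8 percentage points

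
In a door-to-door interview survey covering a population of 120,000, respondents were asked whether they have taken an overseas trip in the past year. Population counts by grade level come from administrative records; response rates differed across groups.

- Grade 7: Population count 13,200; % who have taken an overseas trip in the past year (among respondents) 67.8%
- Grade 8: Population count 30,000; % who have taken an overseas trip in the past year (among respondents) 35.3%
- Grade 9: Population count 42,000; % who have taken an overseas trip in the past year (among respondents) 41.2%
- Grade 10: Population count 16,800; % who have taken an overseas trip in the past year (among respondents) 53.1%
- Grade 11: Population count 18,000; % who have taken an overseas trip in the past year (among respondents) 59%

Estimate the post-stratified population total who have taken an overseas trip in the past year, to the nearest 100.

56,400

Estimated count per cell = population count × respondent percentage:
  Grade 7: 13,200 × 67.8% = 8949.6
  Grade 8: 30,000 × 35.3% = 10,590
  Grade 9: 42,000 × 41.2% = 17,304
  Grade 10: 16,800 × 53.1% = 8920.8
  Grade 11: 18,000 × 59% = 10,620
Estimated total = 56384.4 → 56,400.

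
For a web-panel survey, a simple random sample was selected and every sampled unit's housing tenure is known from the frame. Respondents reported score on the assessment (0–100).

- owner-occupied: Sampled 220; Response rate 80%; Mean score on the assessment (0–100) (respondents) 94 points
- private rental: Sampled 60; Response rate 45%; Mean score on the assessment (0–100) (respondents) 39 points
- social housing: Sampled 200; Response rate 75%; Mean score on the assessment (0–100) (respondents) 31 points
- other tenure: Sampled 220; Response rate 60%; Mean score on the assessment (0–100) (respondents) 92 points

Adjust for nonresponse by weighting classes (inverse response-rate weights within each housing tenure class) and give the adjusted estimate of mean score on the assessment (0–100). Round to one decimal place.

Each respondent's weight = sampled/responded in their class; summing within a class gives n_sampled, so:
  owner-occupied: 220 × 94 = 20,680
  private rental: 60 × 39 = 2340
  social housing: 200 × 31 = 6200
  other tenure: 220 × 92 = 20,240
Adjusted estimate = 49,460 / 700 = 70.6571 → 70.7.

70.7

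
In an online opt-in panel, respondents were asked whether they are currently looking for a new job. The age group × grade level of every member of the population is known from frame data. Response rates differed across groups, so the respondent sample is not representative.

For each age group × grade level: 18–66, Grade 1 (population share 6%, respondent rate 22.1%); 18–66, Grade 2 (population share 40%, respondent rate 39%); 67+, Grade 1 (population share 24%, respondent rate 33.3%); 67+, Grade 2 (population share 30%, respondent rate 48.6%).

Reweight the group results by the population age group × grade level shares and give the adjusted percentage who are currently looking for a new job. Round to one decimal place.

Weight each group's respondent value by its population share:
  18–66, Grade 1: 0.06 × 22.1 = 1.326
  18–66, Grade 2: 0.4 × 39 = 15.6
  67+, Grade 1: 0.24 × 33.3 = 7.992
  67+, Grade 2: 0.3 × 48.6 = 14.58
Post-stratified estimate = 39.498 → 39.5%.

39.5%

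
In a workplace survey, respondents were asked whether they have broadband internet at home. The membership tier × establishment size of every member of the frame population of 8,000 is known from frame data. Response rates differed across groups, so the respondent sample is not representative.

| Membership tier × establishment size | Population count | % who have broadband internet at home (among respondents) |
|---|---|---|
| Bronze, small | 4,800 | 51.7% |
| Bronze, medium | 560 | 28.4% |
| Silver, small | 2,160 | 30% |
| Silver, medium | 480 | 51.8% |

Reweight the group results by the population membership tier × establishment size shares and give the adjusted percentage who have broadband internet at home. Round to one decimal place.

Post-stratification weights by population share, not respondent share:
  Bronze, small: (4,800/8,000) × 51.7 = 31.02
  Bronze, medium: (560/8,000) × 28.4 = 1.988
  Silver, small: (2,160/8,000) × 30 = 8.1
  Silver, medium: (480/8,000) × 51.8 = 3.108
Post-stratified estimate = 44.216 → 44.2%.

44.2%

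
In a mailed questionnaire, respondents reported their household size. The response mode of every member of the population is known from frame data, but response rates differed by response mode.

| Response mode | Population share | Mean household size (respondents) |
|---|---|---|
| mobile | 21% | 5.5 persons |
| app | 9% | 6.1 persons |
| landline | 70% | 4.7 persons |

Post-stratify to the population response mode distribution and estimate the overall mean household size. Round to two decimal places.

Each cell contributes population-share × respondent value:
  mobile: 0.21 × 5.5 = 1.155
  app: 0.09 × 6.1 = 0.549
  landline: 0.7 × 4.7 = 3.29
Post-stratified estimate = 4.994 → 4.99.

4.99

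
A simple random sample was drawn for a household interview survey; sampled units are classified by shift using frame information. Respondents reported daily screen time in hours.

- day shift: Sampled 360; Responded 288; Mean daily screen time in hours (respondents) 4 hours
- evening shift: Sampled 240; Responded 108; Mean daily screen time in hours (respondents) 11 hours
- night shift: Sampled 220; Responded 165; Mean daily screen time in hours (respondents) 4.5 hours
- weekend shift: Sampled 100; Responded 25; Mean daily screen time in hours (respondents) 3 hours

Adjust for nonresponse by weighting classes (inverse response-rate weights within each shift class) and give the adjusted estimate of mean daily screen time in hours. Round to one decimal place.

5.8

Response rates by class: day shift 288/360 = 80%, evening shift 108/240 = 45%, night shift 165/220 = 75%, weekend shift 25/100 = 25%.
Each respondent's weight = sampled/responded in their class; summing within a class gives n_sampled, so:
  day shift: 360 × 4 = 1440
  evening shift: 240 × 11 = 2640
  night shift: 220 × 4.5 = 990
  weekend shift: 100 × 3 = 300
Adjusted estimate = 5370 / 920 = 5.83696 → 5.8.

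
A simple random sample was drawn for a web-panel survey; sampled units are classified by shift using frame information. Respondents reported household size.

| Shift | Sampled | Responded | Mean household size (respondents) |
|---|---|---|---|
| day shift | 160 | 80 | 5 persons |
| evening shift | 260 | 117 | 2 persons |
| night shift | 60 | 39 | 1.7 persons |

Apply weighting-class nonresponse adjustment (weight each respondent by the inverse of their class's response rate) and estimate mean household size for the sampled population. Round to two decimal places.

Class response rates: day shift 80/160 = 50%, evening shift 117/260 = 45%, night shift 39/60 = 65%.
Each respondent's weight = sampled/responded in their class; summing within a class gives n_sampled, so:
  day shift: 160 × 5 = 800
  evening shift: 260 × 2 = 520
  night shift: 60 × 1.7 = 102
Adjusted estimate = 1422 / 480 = 2.9625 → 2.96.

2.96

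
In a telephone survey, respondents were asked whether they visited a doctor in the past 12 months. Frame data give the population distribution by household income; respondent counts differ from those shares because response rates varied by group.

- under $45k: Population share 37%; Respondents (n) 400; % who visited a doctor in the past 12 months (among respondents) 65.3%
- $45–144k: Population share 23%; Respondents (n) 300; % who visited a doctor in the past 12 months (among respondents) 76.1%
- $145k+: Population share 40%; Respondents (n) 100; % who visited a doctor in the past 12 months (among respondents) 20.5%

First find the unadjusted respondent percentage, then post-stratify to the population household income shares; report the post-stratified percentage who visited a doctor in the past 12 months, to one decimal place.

49.9%

Naive respondent-only estimate (weights = respondent counts):
  (400/800)×65.3 + (300/800)×76.1 + (100/800)×20.5 = 63.75%
Reweighting by population household income shares:
  0.37×65.3 + 0.23×76.1 + 0.4×20.5 = 49.864%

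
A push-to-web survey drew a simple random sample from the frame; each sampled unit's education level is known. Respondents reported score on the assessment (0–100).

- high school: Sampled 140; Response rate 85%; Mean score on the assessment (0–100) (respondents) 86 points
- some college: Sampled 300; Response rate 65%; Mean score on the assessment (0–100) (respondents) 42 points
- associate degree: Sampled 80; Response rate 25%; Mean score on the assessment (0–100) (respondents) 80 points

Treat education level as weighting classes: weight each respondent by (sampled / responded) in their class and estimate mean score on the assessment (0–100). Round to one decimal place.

59.7

Each respondent's weight = sampled/responded in their class; summing within a class gives n_sampled, so:
  high school: 140 × 86 = 12,040
  some college: 300 × 42 = 12,600
  associate degree: 80 × 80 = 6400
Adjusted estimate = 31,040 / 520 = 59.6923 → 59.7.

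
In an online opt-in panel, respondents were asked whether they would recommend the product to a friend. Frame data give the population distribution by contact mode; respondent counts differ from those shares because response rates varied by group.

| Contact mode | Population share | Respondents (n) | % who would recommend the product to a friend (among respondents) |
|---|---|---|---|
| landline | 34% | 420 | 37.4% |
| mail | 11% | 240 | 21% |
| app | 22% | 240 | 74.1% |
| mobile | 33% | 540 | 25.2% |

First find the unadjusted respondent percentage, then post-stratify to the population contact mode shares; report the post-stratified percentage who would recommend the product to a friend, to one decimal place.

Naive respondent-only estimate (weights = respondent counts):
  (420/1440)×37.4 + (240/1440)×21 + (240/1440)×74.1 + (540/1440)×25.2 = 36.2083%
Post-stratifying to population shares instead:
  0.34×37.4 + 0.11×21 + 0.22×74.1 + 0.33×25.2 = 39.644%

39.6%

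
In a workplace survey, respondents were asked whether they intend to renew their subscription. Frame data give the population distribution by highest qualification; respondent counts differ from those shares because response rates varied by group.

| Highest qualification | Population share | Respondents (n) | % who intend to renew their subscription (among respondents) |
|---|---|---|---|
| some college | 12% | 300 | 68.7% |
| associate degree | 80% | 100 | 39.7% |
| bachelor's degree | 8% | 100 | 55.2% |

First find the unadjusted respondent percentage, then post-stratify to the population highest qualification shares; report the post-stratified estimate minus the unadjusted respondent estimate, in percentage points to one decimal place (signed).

Unadjusted (pooled respondent) estimate weights by respondent counts:
  (300/500)×68.7 + (100/500)×39.7 + (100/500)×55.2 = 60.2%
Reweighting by population highest qualification shares:
  0.12×68.7 + 0.8×39.7 + 0.08×55.2 = 44.42%
Difference = 44.42 − 60.2 = -15.78 pp.

-15.8 percentage points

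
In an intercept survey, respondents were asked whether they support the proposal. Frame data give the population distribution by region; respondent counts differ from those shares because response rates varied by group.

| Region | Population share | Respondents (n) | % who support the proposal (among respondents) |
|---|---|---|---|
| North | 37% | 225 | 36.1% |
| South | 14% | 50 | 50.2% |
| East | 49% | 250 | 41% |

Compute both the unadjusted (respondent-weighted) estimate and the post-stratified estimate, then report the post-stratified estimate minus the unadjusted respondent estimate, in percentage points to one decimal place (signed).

+0.7 percentage points

Naive respondent-only estimate (weights = respondent counts):
  (225/525)×36.1 + (50/525)×50.2 + (250/525)×41 = 39.7762%
Post-stratified estimate weights by population shares:
  0.37×36.1 + 0.14×50.2 + 0.49×41 = 40.475%
Difference = 40.475 − 39.7762 = 0.6988 pp.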